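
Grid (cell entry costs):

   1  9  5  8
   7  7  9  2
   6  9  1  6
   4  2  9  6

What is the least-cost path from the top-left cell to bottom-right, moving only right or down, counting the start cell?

Best path: [0,0] [1,0] [2,0] [3,0] [3,1] [3,2] [3,3]
Cost: 1 + 7 + 6 + 4 + 2 + 9 + 6 = 35

35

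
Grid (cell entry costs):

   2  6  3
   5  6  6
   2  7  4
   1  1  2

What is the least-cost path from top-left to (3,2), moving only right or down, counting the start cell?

Path [0,0]→[1,0]→[2,0]→[3,0]→[3,1]→[3,2]: 2 + 5 + 2 + 1 + 1 + 2 = 13.
For comparison, the top-then-right route costs 23.

13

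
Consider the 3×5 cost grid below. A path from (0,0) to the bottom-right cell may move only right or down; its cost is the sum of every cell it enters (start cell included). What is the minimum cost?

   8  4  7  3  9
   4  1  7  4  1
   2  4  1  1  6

Cheapest: (0,0) -> (0,1) -> (1,1) -> (2,1) -> (2,2) -> (2,3) -> (2,4)
  8 + 4 + 1 + 4 + 1 + 1 + 6 = 25
(Top row then right column would cost 38.)

25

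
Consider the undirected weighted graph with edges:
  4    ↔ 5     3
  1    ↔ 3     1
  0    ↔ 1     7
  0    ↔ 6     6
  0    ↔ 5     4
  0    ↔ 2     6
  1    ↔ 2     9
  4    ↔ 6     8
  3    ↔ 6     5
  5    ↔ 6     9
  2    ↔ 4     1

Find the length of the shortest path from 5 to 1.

Checking several routes:
5-0-6-3-1: 4 + 6 + 5 + 1 = 16
5-0-1: 4 + 7 = 11
5-4-2-1: 3 + 1 + 9 = 13
5-6-3-1: 9 + 5 + 1 = 15
The minimum is 11.

11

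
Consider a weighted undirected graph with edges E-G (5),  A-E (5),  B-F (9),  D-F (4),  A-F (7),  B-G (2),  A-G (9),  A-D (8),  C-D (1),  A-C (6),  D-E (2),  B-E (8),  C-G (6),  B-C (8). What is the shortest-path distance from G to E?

A few of the G→E routes:
G-B-C-D-E: 2 + 8 + 1 + 2 = 13
G-A-E: 9 + 5 = 14
G-B-E: 2 + 8 = 10
G-B-F-D-E: 2 + 9 + 4 + 2 = 17
G-E: 5
G-C-D-E: 6 + 1 + 2 = 9
Best route has total 5.

5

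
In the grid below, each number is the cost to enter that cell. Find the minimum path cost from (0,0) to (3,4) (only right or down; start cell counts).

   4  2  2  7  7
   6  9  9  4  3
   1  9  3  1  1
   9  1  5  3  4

Cheapest: r0c0→r0c1→r0c2→r0c3→r1c3→r2c3→r2c4→r3c4
  4 + 2 + 2 + 7 + 4 + 1 + 1 + 4 = 25
(Top row then right column would cost 30.)

25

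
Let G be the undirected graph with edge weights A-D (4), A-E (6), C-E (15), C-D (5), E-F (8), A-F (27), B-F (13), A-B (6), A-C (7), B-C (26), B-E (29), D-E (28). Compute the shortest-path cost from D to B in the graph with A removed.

31

Checking several routes:
D→E→F→B: 28 + 8 + 13 = 49
D→C→E→F→B: 5 + 15 + 8 + 13 = 41
D→C→B: 5 + 26 = 31
D→C→E→B: 5 + 15 + 29 = 49
The minimum is 31.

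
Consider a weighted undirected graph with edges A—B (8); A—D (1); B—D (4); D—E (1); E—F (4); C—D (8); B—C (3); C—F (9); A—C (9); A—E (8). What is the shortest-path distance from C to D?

7

A few of the C→D routes:
C → D: 8
C → B → D: 3 + 4 = 7
C → B → A → D: 3 + 8 + 1 = 12
C → A → D: 9 + 1 = 10
C → F → E → D: 9 + 4 + 1 = 14
The minimum is 7.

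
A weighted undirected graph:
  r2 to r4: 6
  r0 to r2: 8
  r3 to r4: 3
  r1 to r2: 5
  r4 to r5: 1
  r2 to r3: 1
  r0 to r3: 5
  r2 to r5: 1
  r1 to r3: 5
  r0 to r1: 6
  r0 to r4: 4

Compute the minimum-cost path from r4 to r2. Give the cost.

2

A few of the r4→r2 routes:
r4 → r3 → r2: 3 + 1 = 4
r4 → r2: 6
r4 → r5 → r2: 1 + 1 = 2
r4 → r0 → r3 → r2: 4 + 5 + 1 = 10
Shortest: 2.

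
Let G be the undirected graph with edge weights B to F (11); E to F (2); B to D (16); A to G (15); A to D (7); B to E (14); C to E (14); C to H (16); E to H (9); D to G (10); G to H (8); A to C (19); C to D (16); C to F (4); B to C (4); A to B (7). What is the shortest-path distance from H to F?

11

A few of the H→F routes:
H -> E -> C -> F: 9 + 14 + 4 = 27
H -> C -> F: 16 + 4 = 20
H -> C -> B -> F: 16 + 4 + 11 = 31
H -> E -> F: 9 + 2 = 11
The minimum is 11.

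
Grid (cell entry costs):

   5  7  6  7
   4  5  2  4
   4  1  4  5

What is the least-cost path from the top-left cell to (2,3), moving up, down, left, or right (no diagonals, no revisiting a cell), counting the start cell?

Best path: [0,0]→[1,0]→[2,0]→[2,1]→[2,2]→[2,3]
Cost: 5 + 4 + 4 + 1 + 4 + 5 = 23

23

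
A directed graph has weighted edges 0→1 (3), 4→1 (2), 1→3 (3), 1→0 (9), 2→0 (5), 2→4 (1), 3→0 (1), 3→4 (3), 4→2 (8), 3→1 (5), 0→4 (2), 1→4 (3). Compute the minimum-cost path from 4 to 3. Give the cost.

5

Paths from 4 to 3:
4→2→0→1→3: 8 + 5 + 3 + 3 = 19
4→1→3: 2 + 3 = 5
Best route has total 5.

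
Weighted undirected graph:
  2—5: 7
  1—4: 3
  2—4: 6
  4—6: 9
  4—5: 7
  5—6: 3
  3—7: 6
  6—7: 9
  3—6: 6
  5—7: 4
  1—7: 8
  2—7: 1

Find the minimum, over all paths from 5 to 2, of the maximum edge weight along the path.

4

Checking several routes:
5 - 2: max(7) = 7
5 - 6 - 3 - 7 - 2: max(3, 6, 6, 1) = 6
5 - 4 - 2: max(7, 6) = 7
5 - 7 - 2: max(4, 1) = 4
5 - 6 - 3 - 7 - 1 - 4 - 2: max(3, 6, 6, 8, 3, 6) = 8
Smallest bottleneck: 4.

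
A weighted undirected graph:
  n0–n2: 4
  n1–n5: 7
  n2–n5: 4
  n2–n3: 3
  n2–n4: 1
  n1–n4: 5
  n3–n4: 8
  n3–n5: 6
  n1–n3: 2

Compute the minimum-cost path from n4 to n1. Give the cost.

Comparing a few candidate routes:
n4 - n2 - n5 - n3 - n1: 1 + 4 + 6 + 2 = 13
n4 - n3 - n1: 8 + 2 = 10
n4 - n2 - n3 - n5 - n1: 1 + 3 + 6 + 7 = 17
n4 - n1: 5
n4 - n2 - n5 - n1: 1 + 4 + 7 = 12
n4 - n2 - n3 - n1: 1 + 3 + 2 = 6
The minimum is 5.

5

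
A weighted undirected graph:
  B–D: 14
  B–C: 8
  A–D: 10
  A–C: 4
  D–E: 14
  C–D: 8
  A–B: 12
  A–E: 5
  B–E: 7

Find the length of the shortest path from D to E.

Comparing a few candidate routes:
D - A - E: 10 + 5 = 15
D - C - B - E: 8 + 8 + 7 = 23
D - B - E: 14 + 7 = 21
D - E: 14
D - C - A - E: 8 + 4 + 5 = 17
Best route has total 14.

14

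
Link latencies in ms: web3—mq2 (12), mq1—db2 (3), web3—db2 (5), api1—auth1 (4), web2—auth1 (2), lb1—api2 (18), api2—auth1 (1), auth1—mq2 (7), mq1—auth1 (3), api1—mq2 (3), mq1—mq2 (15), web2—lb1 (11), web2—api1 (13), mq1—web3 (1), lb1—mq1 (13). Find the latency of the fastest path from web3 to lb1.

14

Checking several routes:
web3 -> mq1 -> lb1: 1 + 13 = 14
web3 -> mq1 -> auth1 -> api2 -> lb1: 1 + 3 + 1 + 18 = 23
web3 -> db2 -> mq1 -> lb1: 5 + 3 + 13 = 21
web3 -> db2 -> mq1 -> auth1 -> web2 -> lb1: 5 + 3 + 3 + 2 + 11 = 24
web3 -> mq1 -> auth1 -> web2 -> lb1: 1 + 3 + 2 + 11 = 17
web3 -> db2 -> mq1 -> auth1 -> api2 -> lb1: 5 + 3 + 3 + 1 + 18 = 30
The minimum is 14 ms.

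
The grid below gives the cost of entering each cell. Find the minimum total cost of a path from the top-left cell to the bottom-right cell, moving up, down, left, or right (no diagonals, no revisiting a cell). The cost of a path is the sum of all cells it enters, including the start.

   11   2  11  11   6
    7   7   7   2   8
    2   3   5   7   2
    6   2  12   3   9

46

Best path: [0,0] [0,1] [1,1] [2,1] [2,2] [2,3] [2,4] [3,4]
Cost: 11 + 2 + 7 + 3 + 5 + 7 + 2 + 9 = 46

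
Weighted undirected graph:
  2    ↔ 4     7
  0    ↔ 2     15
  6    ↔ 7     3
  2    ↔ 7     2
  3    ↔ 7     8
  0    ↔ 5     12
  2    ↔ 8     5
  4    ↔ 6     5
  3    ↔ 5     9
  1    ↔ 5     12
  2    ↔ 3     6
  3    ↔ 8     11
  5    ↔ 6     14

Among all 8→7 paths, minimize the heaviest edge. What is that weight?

5

A few of the 8→7 routes:
8→2→7: max(5, 2) = 5
8→2→3→7: max(5, 6, 8) = 8
8→2→4→6→7: max(5, 7, 5, 3) = 7
8→3→2→4→6→7: max(11, 6, 7, 5, 3) = 11
The minimum achievable maximum is 5.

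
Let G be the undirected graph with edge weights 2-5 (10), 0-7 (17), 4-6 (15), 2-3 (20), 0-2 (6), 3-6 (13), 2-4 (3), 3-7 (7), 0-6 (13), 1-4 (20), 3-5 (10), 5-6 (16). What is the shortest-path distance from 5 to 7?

17

Comparing a few candidate routes:
5 - 3 - 7: 10 + 7 = 17
5 - 6 - 0 - 7: 16 + 13 + 17 = 46
5 - 2 - 0 - 7: 10 + 6 + 17 = 33
5 - 2 - 3 - 7: 10 + 20 + 7 = 37
5 - 6 - 3 - 7: 16 + 13 + 7 = 36
Shortest: 17.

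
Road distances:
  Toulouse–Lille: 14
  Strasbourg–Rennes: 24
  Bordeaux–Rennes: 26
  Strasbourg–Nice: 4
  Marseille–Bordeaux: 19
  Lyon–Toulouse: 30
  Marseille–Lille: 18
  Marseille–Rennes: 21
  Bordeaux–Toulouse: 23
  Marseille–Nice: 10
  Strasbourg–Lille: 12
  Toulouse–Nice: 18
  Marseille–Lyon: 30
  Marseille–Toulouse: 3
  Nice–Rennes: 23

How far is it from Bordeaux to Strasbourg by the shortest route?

Checking several routes:
Bordeaux - Marseille - Nice - Strasbourg: 19 + 10 + 4 = 33
Bordeaux - Toulouse - Lille - Strasbourg: 23 + 14 + 12 = 49
Bordeaux - Toulouse - Marseille - Nice - Strasbourg: 23 + 3 + 10 + 4 = 40
Bordeaux - Marseille - Toulouse - Lille - Strasbourg: 19 + 3 + 14 + 12 = 48
Bordeaux - Toulouse - Nice - Strasbourg: 23 + 18 + 4 = 45
Bordeaux - Marseille - Toulouse - Nice - Strasbourg: 19 + 3 + 18 + 4 = 44
Shortest: 33.

33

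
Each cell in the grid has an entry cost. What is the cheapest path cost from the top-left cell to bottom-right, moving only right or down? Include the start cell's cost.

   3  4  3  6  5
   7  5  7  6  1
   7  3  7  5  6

28

Take r0c0→r0c1→r0c2→r0c3→r0c4→r1c4→r2c4 for a total of 3 + 4 + 3 + 6 + 5 + 1 + 6 = 28.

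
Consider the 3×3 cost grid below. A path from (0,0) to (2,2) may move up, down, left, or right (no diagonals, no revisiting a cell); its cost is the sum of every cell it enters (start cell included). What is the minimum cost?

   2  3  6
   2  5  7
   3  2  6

Best path: r0c0 -> r1c0 -> r2c0 -> r2c1 -> r2c2
Cost: 2 + 2 + 3 + 2 + 6 = 15

15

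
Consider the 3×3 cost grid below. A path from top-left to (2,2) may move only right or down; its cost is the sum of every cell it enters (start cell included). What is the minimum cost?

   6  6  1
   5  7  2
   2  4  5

20

Take r0c0→r0c1→r0c2→r1c2→r2c2 for a total of 6 + 6 + 1 + 2 + 5 = 20.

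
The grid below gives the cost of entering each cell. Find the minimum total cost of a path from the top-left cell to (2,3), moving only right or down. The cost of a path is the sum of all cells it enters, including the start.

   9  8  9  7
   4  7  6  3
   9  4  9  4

33

One optimal route is (0,0) -> (1,0) -> (1,1) -> (1,2) -> (1,3) -> (2,3).
Its cost is 9 + 4 + 7 + 6 + 3 + 4 = 33.
For comparison, the top-then-right route costs 40.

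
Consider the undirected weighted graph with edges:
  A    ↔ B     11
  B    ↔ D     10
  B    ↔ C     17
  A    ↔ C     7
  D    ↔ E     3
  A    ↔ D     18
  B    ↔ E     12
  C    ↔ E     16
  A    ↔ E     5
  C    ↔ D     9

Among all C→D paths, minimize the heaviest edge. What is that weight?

7

Checking several routes:
C → D: max(9) = 9
C → E → B → D: max(16, 12, 10) = 16
C → A → E → D: max(7, 5, 3) = 7
C → A → B → E → D: max(7, 11, 12, 3) = 12
C → A → B → D: max(7, 11, 10) = 11
C → A → E → B → D: max(7, 5, 12, 10) = 12
Best route has worst link 7.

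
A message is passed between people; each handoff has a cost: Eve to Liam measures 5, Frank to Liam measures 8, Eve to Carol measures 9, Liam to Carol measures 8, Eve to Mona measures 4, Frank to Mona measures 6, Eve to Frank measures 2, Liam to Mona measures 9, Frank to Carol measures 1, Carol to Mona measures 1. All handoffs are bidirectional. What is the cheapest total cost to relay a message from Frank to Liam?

7

A few of the Frank→Liam routes:
Frank - Carol - Liam: 1 + 8 = 9
Frank - Liam: 8
Frank - Eve - Liam: 2 + 5 = 7
Shortest: 7.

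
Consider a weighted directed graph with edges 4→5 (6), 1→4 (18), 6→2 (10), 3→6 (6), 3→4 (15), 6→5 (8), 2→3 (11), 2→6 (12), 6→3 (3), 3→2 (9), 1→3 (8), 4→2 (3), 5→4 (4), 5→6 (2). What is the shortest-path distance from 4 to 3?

11

Some routes from 4 to 3:
4 -> 2 -> 6 -> 3: 3 + 12 + 3 = 18
4 -> 5 -> 6 -> 3: 6 + 2 + 3 = 11
4 -> 2 -> 3: 3 + 11 = 14
Shortest: 11.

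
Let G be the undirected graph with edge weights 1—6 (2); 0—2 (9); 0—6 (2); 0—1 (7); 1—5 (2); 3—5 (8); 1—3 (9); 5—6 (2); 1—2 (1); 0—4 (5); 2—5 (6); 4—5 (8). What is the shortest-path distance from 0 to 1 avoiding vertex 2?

Some routes from 0 to 1 avoiding 2:
0 -> 1: 7
0 -> 6 -> 1: 2 + 2 = 4
0 -> 6 -> 5 -> 1: 2 + 2 + 2 = 6
The minimum is 4.

4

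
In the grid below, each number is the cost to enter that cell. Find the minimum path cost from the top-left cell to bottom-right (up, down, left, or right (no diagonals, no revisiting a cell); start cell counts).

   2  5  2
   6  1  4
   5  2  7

Path [0,0] → [0,1] → [1,1] → [2,1] → [2,2]: 2 + 5 + 1 + 2 + 7 = 17.

17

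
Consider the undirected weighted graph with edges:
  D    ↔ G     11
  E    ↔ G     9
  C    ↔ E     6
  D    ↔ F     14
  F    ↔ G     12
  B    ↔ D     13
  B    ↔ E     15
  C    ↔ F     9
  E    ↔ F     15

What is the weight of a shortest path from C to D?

23

Comparing a few candidate routes:
C - E - G - D: 6 + 9 + 11 = 26
C - F - G - D: 9 + 12 + 11 = 32
C - F - D: 9 + 14 = 23
Best route has total 23.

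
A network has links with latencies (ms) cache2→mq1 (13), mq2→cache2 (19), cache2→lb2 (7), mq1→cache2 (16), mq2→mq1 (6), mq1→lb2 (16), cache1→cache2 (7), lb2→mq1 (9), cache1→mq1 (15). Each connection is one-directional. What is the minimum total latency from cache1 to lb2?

Checking several routes:
cache1→cache2→mq1→lb2: 7 + 13 + 16 = 36
cache1→mq1→lb2: 15 + 16 = 31
cache1→cache2→lb2: 7 + 7 = 14
Shortest: 14 ms.

14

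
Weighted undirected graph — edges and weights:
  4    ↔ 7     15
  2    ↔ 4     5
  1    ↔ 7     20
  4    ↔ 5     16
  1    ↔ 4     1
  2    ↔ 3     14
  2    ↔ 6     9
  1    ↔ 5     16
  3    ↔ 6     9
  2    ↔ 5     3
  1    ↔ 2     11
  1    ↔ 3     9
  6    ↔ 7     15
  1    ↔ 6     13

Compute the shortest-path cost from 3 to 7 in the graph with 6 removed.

25

Some routes from 3 to 7 avoiding 6:
3 → 2 → 1 → 4 → 7: 14 + 11 + 1 + 15 = 41
3 → 1 → 2 → 4 → 7: 9 + 11 + 5 + 15 = 40
3 → 2 → 4 → 7: 14 + 5 + 15 = 34
3 → 1 → 7: 9 + 20 = 29
3 → 1 → 4 → 7: 9 + 1 + 15 = 25
3 → 2 → 4 → 1 → 7: 14 + 5 + 1 + 20 = 40
The minimum is 25.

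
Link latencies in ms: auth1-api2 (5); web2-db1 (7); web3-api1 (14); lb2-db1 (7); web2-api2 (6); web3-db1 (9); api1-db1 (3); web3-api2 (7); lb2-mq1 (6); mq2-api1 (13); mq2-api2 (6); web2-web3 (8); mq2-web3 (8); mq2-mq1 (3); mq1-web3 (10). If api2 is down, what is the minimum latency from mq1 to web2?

A few of the mq1→web2 routes:
mq1 - web3 - web2: 10 + 8 = 18
mq1 - lb2 - db1 - web2: 6 + 7 + 7 = 20
mq1 - mq2 - web3 - web2: 3 + 8 + 8 = 19
The minimum is 18 ms.

18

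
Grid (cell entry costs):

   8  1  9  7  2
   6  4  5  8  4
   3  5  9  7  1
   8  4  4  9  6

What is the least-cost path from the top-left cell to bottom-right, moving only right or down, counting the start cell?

37

Take (0,0) -> (0,1) -> (1,1) -> (1,2) -> (1,3) -> (1,4) -> (2,4) -> (3,4) for a total of 8 + 1 + 4 + 5 + 8 + 4 + 1 + 6 = 37.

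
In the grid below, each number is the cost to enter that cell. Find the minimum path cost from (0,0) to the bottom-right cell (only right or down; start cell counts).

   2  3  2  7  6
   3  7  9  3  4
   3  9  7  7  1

Cheapest: [0,0] [0,1] [0,2] [0,3] [1,3] [1,4] [2,4]
  2 + 3 + 2 + 7 + 3 + 4 + 1 = 22

22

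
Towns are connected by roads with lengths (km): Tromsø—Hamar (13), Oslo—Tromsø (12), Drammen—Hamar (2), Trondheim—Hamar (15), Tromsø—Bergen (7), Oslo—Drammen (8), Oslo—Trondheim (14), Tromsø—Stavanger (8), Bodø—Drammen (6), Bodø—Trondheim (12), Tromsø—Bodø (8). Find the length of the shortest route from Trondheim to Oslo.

14

Comparing a few candidate routes:
Trondheim → Bodø → Drammen → Oslo: 12 + 6 + 8 = 26
Trondheim → Hamar → Drammen → Oslo: 15 + 2 + 8 = 25
Trondheim → Oslo: 14
Trondheim → Bodø → Tromsø → Oslo: 12 + 8 + 12 = 32
Shortest: 14 km.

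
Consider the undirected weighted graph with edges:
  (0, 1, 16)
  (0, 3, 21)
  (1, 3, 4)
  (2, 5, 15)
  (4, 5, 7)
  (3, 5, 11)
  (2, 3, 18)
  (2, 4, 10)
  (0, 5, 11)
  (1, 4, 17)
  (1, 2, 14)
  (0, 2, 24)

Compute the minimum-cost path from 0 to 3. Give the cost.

A few of the 0→3 routes:
0 - 3: 21
0 - 5 - 4 - 1 - 3: 11 + 7 + 17 + 4 = 39
0 - 5 - 3: 11 + 11 = 22
0 - 1 - 3: 16 + 4 = 20
The minimum is 20.

20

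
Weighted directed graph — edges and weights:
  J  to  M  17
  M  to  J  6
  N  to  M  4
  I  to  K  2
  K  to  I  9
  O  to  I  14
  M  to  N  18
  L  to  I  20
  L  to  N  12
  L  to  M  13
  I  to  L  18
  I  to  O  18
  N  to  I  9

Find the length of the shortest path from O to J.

51

Routes from O to J:
O-I-L-M-J: 14 + 18 + 13 + 6 = 51
O-I-L-N-M-J: 14 + 18 + 12 + 4 + 6 = 54
The minimum is 51.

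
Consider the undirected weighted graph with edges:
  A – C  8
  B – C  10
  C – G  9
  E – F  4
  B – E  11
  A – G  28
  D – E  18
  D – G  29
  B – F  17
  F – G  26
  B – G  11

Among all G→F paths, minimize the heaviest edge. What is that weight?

Comparing a few candidate routes:
G→C→B→F: max(9, 10, 17) = 17
G→B→F: max(11, 17) = 17
G→C→B→E→F: max(9, 10, 11, 4) = 11
G→B→E→F: max(11, 11, 4) = 11
Best route has worst link 11.

11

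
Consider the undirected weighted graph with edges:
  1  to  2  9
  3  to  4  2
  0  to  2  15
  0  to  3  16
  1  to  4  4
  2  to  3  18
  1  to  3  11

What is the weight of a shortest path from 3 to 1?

6

Routes from 3 to 1:
3-0-2-1: 16 + 15 + 9 = 40
3-2-1: 18 + 9 = 27
3-1: 11
3-4-1: 2 + 4 = 6
The minimum is 6.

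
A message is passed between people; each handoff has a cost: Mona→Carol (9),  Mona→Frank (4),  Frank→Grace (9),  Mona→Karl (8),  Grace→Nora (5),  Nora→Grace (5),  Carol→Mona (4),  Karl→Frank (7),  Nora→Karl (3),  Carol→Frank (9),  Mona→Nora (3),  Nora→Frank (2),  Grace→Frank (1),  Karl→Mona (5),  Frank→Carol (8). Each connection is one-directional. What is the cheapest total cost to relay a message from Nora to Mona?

8

Paths from Nora to Mona:
Nora-Karl-Mona: 3 + 5 = 8
Nora-Frank-Carol-Mona: 2 + 8 + 4 = 14
Nora-Grace-Frank-Carol-Mona: 5 + 1 + 8 + 4 = 18
Nora-Karl-Frank-Carol-Mona: 3 + 7 + 8 + 4 = 22
Best route has total 8.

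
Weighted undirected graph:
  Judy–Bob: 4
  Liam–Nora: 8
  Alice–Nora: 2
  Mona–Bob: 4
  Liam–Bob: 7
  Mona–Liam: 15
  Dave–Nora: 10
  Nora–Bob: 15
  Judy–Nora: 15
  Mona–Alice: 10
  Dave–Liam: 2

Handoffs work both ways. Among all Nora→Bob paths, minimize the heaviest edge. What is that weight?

Some routes from Nora to Bob:
Nora - Dave - Liam - Bob: max(10, 2, 7) = 10
Nora - Liam - Bob: max(8, 7) = 8
Nora - Bob: max(15) = 15
Nora - Alice - Mona - Bob: max(2, 10, 4) = 10
Smallest bottleneck: 8.

8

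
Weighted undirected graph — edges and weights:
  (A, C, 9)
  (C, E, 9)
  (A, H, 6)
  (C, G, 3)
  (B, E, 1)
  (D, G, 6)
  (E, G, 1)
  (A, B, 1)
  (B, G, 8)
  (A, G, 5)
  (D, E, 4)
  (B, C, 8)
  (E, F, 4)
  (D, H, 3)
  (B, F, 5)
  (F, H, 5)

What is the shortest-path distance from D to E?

Some routes from D to E:
D-H-F-E: 3 + 5 + 4 = 12
D-G-E: 6 + 1 = 7
D-H-A-B-E: 3 + 6 + 1 + 1 = 11
D-G-A-B-E: 6 + 5 + 1 + 1 = 13
D-E: 4
Best route has total 4.

4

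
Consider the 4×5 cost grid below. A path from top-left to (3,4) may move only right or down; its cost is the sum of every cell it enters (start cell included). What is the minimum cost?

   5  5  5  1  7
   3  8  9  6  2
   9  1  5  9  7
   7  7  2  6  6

One optimal route is (0,0)→(1,0)→(1,1)→(2,1)→(2,2)→(3,2)→(3,3)→(3,4).
Its cost is 5 + 3 + 8 + 1 + 5 + 2 + 6 + 6 = 36.

36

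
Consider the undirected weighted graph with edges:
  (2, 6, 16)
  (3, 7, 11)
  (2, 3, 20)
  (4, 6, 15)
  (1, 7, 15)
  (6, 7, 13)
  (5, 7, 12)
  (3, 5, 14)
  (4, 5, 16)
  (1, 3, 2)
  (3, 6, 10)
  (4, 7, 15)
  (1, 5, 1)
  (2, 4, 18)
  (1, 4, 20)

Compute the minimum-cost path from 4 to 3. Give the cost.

19

Checking several routes:
4→5→1→3: 16 + 1 + 2 = 19
4→7→3: 15 + 11 = 26
4→6→3: 15 + 10 = 25
4→5→3: 16 + 14 = 30
4→1→3: 20 + 2 = 22
4→7→5→1→3: 15 + 12 + 1 + 2 = 30
Best route has total 19.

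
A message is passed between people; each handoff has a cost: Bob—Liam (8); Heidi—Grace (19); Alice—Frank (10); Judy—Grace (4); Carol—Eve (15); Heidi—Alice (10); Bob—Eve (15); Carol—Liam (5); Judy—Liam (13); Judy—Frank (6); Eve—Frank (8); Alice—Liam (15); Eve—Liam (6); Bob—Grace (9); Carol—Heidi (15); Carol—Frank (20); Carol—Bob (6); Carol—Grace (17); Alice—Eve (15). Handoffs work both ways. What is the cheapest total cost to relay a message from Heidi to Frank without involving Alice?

A few of the Heidi→Frank routes:
Heidi→Carol→Liam→Judy→Frank: 15 + 5 + 13 + 6 = 39
Heidi→Carol→Liam→Eve→Frank: 15 + 5 + 6 + 8 = 34
Heidi→Carol→Eve→Frank: 15 + 15 + 8 = 38
Heidi→Grace→Judy→Frank: 19 + 4 + 6 = 29
Heidi→Carol→Frank: 15 + 20 = 35
Shortest: 29.

29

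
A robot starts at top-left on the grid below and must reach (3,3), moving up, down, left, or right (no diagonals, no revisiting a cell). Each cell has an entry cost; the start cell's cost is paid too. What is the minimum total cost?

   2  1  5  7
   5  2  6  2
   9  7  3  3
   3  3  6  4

Best path: r0c0→r0c1→r1c1→r1c2→r1c3→r2c3→r3c3
Cost: 2 + 1 + 2 + 6 + 2 + 3 + 4 = 20

20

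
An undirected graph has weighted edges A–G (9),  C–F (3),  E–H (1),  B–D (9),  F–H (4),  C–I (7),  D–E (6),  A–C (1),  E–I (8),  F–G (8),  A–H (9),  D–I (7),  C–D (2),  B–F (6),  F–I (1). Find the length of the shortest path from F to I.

Comparing a few candidate routes:
F→C→I: 3 + 7 = 10
F→C→D→I: 3 + 2 + 7 = 12
F→I: 1
F→H→E→I: 4 + 1 + 8 = 13
Best route has total 1.

1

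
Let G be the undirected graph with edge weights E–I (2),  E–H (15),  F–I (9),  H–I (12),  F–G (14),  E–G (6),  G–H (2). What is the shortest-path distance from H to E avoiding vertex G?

14

Paths from H to E avoiding G:
H → E: 15
H → I → E: 12 + 2 = 14
Best route has total 14.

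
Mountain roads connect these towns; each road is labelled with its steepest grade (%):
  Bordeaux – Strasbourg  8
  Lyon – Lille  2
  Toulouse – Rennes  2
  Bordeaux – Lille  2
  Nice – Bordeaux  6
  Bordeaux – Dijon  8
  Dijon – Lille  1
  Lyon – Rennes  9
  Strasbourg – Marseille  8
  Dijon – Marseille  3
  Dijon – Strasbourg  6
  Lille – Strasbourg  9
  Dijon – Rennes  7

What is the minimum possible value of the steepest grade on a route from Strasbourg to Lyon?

Comparing a few candidate routes:
Strasbourg - Dijon - Lille - Lyon: max(6, 1, 2) = 6
Strasbourg - Marseille - Dijon - Bordeaux - Lille - Lyon: max(8, 3, 8, 2, 2) = 8
Strasbourg - Marseille - Dijon - Lille - Lyon: max(8, 3, 1, 2) = 8
Strasbourg - Bordeaux - Dijon - Lille - Lyon: max(8, 8, 1, 2) = 8
Smallest bottleneck: 6%.

6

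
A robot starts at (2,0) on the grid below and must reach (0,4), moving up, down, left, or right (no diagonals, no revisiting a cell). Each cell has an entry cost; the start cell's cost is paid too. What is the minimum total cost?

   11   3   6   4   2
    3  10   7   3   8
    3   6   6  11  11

Take r2c0 -> r1c0 -> r1c1 -> r0c1 -> r0c2 -> r0c3 -> r0c4 for a total of 3 + 3 + 10 + 3 + 6 + 4 + 2 = 31.

31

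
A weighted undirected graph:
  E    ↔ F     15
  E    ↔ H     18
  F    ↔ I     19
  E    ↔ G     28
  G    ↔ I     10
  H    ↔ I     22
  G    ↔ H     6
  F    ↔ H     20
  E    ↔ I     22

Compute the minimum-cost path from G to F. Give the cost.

Comparing a few candidate routes:
G-I-F: 10 + 19 = 29
G-I-E-F: 10 + 22 + 15 = 47
G-H-E-F: 6 + 18 + 15 = 39
G-H-F: 6 + 20 = 26
G-H-I-F: 6 + 22 + 19 = 47
G-E-F: 28 + 15 = 43
Shortest: 26.

26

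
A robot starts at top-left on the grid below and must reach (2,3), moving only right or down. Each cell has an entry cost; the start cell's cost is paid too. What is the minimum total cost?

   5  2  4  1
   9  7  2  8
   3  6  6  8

Cheapest: [0,0]→[0,1]→[0,2]→[1,2]→[2,2]→[2,3]
  5 + 2 + 4 + 2 + 6 + 8 = 27
For comparison, the top-then-right route costs 28.

27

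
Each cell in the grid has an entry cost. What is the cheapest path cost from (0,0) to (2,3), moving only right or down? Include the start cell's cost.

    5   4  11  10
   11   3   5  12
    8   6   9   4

Path [0,0]→[0,1]→[1,1]→[1,2]→[2,2]→[2,3]: 5 + 4 + 3 + 5 + 9 + 4 = 30.

30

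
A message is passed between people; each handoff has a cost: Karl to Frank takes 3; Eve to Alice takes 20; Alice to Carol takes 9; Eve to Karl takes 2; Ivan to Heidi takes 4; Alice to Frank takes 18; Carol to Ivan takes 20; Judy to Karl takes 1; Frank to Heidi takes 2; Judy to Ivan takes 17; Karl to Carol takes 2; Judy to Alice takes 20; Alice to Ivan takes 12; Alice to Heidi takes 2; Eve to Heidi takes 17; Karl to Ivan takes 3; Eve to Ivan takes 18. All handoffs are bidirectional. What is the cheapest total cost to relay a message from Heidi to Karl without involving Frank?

Some routes from Heidi to Karl avoiding Frank:
Heidi → Alice → Carol → Karl: 2 + 9 + 2 = 13
Heidi → Ivan → Karl: 4 + 3 = 7
Heidi → Alice → Ivan → Karl: 2 + 12 + 3 = 17
Heidi → Ivan → Judy → Karl: 4 + 17 + 1 = 22
Heidi → Alice → Judy → Karl: 2 + 20 + 1 = 23
Heidi → Eve → Karl: 17 + 2 = 19
The minimum is 7.

7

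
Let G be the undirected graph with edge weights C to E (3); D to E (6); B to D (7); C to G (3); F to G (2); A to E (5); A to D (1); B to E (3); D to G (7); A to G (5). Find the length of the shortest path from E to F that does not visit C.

12

Comparing a few candidate routes:
E → B → D → A → G → F: 3 + 7 + 1 + 5 + 2 = 18
E → D → A → G → F: 6 + 1 + 5 + 2 = 14
E → A → G → F: 5 + 5 + 2 = 12
E → A → D → G → F: 5 + 1 + 7 + 2 = 15
E → D → G → F: 6 + 7 + 2 = 15
Best route has total 12.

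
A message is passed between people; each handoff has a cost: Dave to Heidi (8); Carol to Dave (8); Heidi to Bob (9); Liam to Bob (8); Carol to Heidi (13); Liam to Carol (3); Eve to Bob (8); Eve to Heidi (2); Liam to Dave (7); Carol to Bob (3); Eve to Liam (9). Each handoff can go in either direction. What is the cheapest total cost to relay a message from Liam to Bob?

Some routes from Liam to Bob:
Liam - Carol - Bob: 3 + 3 = 6
Liam - Eve - Bob: 9 + 8 = 17
Liam - Eve - Heidi - Bob: 9 + 2 + 9 = 20
Liam - Bob: 8
Liam - Dave - Heidi - Bob: 7 + 8 + 9 = 24
Liam - Dave - Carol - Bob: 7 + 8 + 3 = 18
Best route has total 6.

6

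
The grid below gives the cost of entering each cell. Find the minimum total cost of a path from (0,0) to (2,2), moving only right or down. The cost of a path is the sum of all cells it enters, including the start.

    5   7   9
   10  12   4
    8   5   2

27

One optimal route is (0,0) → (0,1) → (0,2) → (1,2) → (2,2).
Its cost is 5 + 7 + 9 + 4 + 2 = 27.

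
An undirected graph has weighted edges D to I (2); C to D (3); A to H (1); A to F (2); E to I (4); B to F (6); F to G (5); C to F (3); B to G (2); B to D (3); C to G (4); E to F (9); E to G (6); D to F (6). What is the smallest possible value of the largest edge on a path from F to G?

Some routes from F to G:
F → D → C → G: max(6, 3, 4) = 6
F → C → G: max(3, 4) = 4
F → D → I → E → G: max(6, 2, 4, 6) = 6
F → D → B → G: max(6, 3, 2) = 6
F → C → D → B → G: max(3, 3, 3, 2) = 3
F → G: max(5) = 5
Smallest bottleneck: 3.

3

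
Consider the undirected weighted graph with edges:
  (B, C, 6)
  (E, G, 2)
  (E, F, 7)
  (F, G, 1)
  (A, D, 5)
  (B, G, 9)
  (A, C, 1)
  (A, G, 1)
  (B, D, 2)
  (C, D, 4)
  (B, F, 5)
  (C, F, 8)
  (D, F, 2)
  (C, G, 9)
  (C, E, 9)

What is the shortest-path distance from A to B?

Checking several routes:
A → G → F → B: 1 + 1 + 5 = 7
A → C → B: 1 + 6 = 7
A → G → F → D → B: 1 + 1 + 2 + 2 = 6
Shortest: 6.

6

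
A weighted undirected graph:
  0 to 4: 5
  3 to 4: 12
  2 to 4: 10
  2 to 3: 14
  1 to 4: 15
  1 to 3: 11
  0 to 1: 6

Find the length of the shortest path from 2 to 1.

Routes from 2 to 1:
2-3-4-0-1: 14 + 12 + 5 + 6 = 37
2-3-4-1: 14 + 12 + 15 = 41
2-4-0-1: 10 + 5 + 6 = 21
2-4-1: 10 + 15 = 25
2-3-1: 14 + 11 = 25
2-4-3-1: 10 + 12 + 11 = 33
Best route has total 21.

21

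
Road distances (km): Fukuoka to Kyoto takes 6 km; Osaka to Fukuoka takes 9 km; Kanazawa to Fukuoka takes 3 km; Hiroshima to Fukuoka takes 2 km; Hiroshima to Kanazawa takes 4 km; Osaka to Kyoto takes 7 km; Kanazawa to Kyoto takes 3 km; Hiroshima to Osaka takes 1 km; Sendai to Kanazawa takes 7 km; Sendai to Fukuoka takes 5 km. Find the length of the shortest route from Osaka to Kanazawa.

Some routes from Osaka to Kanazawa:
Osaka - Kyoto - Kanazawa: 7 + 3 = 10
Osaka - Hiroshima - Fukuoka - Kanazawa: 1 + 2 + 3 = 6
Osaka - Hiroshima - Fukuoka - Kyoto - Kanazawa: 1 + 2 + 6 + 3 = 12
Osaka - Fukuoka - Kanazawa: 9 + 3 = 12
Osaka - Hiroshima - Kanazawa: 1 + 4 = 5
The minimum is 5 km.

5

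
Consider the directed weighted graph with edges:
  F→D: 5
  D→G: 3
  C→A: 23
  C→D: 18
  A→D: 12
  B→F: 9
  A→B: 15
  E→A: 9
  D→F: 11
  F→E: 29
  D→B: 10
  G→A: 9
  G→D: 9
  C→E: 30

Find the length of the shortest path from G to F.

20

Candidate routes:
G -> D -> F: 9 + 11 = 20
G -> A -> D -> F: 9 + 12 + 11 = 32
G -> A -> D -> B -> F: 9 + 12 + 10 + 9 = 40
G -> D -> B -> F: 9 + 10 + 9 = 28
G -> A -> B -> F: 9 + 15 + 9 = 33
Best route has total 20.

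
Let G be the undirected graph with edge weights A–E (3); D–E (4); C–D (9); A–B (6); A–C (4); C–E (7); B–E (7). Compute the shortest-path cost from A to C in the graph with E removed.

4

Routes from A to C avoiding E:
A-C: 4
Best route has total 4.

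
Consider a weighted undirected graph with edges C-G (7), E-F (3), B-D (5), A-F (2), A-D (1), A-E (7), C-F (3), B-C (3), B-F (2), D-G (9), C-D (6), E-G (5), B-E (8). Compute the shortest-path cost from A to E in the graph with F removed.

A few of the A→E routes:
A→E: 7
A→D→B→E: 1 + 5 + 8 = 14
A→D→G→E: 1 + 9 + 5 = 15
Best route has total 7.

7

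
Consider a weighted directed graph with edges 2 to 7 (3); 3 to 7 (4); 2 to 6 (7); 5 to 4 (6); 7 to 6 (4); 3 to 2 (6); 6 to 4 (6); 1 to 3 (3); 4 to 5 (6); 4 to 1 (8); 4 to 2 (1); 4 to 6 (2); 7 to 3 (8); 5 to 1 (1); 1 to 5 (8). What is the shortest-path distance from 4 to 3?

Candidate routes:
4-2-7-3: 1 + 3 + 8 = 12
4-5-1-3: 6 + 1 + 3 = 10
4-1-3: 8 + 3 = 11
Best route has total 10.

10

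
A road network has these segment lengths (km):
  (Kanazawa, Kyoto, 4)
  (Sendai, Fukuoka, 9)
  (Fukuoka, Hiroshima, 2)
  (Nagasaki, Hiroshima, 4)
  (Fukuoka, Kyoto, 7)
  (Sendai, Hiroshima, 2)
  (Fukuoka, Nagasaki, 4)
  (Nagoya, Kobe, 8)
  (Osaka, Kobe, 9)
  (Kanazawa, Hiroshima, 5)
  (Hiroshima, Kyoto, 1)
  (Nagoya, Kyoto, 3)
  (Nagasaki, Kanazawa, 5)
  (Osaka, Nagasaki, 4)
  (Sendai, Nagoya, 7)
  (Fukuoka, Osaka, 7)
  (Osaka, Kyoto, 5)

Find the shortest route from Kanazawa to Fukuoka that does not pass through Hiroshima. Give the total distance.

9

A few of the Kanazawa→Fukuoka routes:
Kanazawa-Kyoto-Osaka-Fukuoka: 4 + 5 + 7 = 16
Kanazawa-Kyoto-Fukuoka: 4 + 7 = 11
Kanazawa-Nagasaki-Osaka-Fukuoka: 5 + 4 + 7 = 16
Kanazawa-Kyoto-Osaka-Nagasaki-Fukuoka: 4 + 5 + 4 + 4 = 17
Kanazawa-Nagasaki-Fukuoka: 5 + 4 = 9
The minimum is 9 km.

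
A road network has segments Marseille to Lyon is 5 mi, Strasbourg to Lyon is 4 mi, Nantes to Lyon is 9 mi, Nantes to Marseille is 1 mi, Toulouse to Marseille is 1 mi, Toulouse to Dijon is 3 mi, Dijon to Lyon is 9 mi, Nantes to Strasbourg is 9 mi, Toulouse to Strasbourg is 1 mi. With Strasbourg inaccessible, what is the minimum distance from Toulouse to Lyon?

6

Candidate routes:
Toulouse -> Marseille -> Nantes -> Lyon: 1 + 1 + 9 = 11
Toulouse -> Dijon -> Lyon: 3 + 9 = 12
Toulouse -> Marseille -> Lyon: 1 + 5 = 6
Shortest: 6 mi.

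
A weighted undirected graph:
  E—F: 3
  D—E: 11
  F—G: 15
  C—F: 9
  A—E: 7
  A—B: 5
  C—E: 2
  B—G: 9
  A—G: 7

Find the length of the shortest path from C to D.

A few of the C→D routes:
C -> F -> E -> D: 9 + 3 + 11 = 23
C -> F -> G -> A -> E -> D: 9 + 15 + 7 + 7 + 11 = 49
C -> E -> D: 2 + 11 = 13
Shortest: 13.

13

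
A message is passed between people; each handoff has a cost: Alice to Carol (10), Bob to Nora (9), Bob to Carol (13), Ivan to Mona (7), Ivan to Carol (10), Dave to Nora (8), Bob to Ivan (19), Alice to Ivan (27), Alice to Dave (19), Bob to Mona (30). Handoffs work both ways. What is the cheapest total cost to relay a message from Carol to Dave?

Checking several routes:
Carol -> Bob -> Nora -> Dave: 13 + 9 + 8 = 30
Carol -> Ivan -> Mona -> Bob -> Nora -> Dave: 10 + 7 + 30 + 9 + 8 = 64
Carol -> Alice -> Dave: 10 + 19 = 29
Carol -> Ivan -> Bob -> Nora -> Dave: 10 + 19 + 9 + 8 = 46
Carol -> Ivan -> Alice -> Dave: 10 + 27 + 19 = 56
Best route has total 29.

29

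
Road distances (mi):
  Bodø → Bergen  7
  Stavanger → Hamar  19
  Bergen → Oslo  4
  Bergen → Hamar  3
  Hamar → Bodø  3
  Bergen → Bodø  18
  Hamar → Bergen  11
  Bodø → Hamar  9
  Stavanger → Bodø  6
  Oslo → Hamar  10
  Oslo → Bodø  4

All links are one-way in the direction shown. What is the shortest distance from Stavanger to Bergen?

13

Candidate routes:
Stavanger→Hamar→Bodø→Bergen: 19 + 3 + 7 = 29
Stavanger→Hamar→Bergen: 19 + 11 = 30
Stavanger→Bodø→Bergen: 6 + 7 = 13
Stavanger→Bodø→Hamar→Bergen: 6 + 9 + 11 = 26
The minimum is 13 mi.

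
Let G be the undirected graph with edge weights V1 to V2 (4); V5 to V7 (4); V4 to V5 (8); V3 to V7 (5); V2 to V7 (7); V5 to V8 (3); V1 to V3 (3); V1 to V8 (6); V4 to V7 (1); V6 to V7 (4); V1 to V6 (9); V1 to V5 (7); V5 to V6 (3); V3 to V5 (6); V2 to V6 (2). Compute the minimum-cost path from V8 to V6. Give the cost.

6

A few of the V8→V6 routes:
V8 → V5 → V7 → V6: 3 + 4 + 4 = 11
V8 → V5 → V6: 3 + 3 = 6
V8 → V1 → V2 → V6: 6 + 4 + 2 = 12
Best route has total 6.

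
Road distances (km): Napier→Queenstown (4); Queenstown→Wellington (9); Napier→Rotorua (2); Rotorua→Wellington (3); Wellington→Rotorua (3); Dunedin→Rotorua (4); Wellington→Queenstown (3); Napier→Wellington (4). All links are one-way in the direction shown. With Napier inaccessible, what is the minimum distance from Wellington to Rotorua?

Paths from Wellington to Rotorua avoiding Napier:
Wellington-Rotorua: 3
The minimum is 3 km.

3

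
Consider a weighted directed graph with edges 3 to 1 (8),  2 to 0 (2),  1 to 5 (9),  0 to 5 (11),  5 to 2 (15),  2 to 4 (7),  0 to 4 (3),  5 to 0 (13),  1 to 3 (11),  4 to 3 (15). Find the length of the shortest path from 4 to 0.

Routes from 4 to 0:
4 -> 3 -> 1 -> 5 -> 2 -> 0: 15 + 8 + 9 + 15 + 2 = 49
4 -> 3 -> 1 -> 5 -> 0: 15 + 8 + 9 + 13 = 45
Shortest: 45.

45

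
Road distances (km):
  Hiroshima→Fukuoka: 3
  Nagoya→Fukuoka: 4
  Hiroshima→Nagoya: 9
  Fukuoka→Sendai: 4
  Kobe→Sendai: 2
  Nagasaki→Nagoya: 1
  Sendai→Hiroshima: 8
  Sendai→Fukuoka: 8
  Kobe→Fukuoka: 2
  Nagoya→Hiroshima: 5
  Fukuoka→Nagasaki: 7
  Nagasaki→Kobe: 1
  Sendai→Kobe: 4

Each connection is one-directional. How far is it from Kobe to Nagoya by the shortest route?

Checking several routes:
Kobe-Sendai-Fukuoka-Nagasaki-Nagoya: 2 + 8 + 7 + 1 = 18
Kobe-Sendai-Hiroshima-Nagoya: 2 + 8 + 9 = 19
Kobe-Fukuoka-Nagasaki-Nagoya: 2 + 7 + 1 = 10
Kobe-Sendai-Hiroshima-Fukuoka-Nagasaki-Nagoya: 2 + 8 + 3 + 7 + 1 = 21
Best route has total 10 km.

10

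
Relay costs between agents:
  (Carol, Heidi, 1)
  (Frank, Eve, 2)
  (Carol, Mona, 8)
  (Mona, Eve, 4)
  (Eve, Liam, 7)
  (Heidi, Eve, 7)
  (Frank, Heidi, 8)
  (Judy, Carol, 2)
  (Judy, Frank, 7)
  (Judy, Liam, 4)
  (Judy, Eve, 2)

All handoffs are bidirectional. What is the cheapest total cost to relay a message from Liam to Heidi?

7

Checking several routes:
Liam - Judy - Eve - Frank - Heidi: 4 + 2 + 2 + 8 = 16
Liam - Judy - Eve - Heidi: 4 + 2 + 7 = 13
Liam - Eve - Frank - Heidi: 7 + 2 + 8 = 17
Liam - Eve - Heidi: 7 + 7 = 14
Liam - Judy - Carol - Heidi: 4 + 2 + 1 = 7
Liam - Eve - Judy - Carol - Heidi: 7 + 2 + 2 + 1 = 12
Shortest: 7.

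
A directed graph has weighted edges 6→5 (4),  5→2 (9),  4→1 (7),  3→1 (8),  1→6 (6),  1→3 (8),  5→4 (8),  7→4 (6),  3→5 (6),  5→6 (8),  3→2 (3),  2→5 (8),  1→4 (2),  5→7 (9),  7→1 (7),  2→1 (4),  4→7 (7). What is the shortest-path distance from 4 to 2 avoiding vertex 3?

26

Routes from 4 to 2 avoiding 3:
4-1-6-5-2: 7 + 6 + 4 + 9 = 26
4-7-1-6-5-2: 7 + 7 + 6 + 4 + 9 = 33
Best route has total 26.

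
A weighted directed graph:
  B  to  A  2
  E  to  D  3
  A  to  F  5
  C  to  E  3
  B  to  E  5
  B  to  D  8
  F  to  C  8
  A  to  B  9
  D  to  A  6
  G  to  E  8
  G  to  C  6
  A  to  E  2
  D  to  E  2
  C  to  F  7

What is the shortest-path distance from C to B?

Candidate routes:
C→E→D→A→B: 3 + 3 + 6 + 9 = 21
Best route has total 21.

21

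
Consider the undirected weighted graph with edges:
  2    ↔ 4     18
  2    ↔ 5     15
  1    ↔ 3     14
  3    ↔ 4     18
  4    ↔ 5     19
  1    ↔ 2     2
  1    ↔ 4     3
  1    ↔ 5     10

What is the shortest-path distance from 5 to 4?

13

Comparing a few candidate routes:
5-4: 19
5-1-2-4: 10 + 2 + 18 = 30
5-2-1-4: 15 + 2 + 3 = 20
5-1-4: 10 + 3 = 13
Shortest: 13.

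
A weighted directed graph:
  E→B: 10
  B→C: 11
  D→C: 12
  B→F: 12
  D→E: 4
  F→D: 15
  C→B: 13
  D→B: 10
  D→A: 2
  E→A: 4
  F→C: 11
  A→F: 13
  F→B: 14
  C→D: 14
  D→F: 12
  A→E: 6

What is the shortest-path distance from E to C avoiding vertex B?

28

Paths from E to C avoiding B:
E → A → F → D → C: 4 + 13 + 15 + 12 = 44
E → A → F → C: 4 + 13 + 11 = 28
Shortest: 28.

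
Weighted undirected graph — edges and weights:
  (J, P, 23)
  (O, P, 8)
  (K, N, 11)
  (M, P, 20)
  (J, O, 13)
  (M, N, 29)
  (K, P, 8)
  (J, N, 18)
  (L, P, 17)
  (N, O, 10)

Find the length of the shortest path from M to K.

28

Comparing a few candidate routes:
M -> P -> K: 20 + 8 = 28
M -> N -> O -> P -> K: 29 + 10 + 8 + 8 = 55
M -> P -> O -> N -> K: 20 + 8 + 10 + 11 = 49
M -> P -> O -> J -> N -> K: 20 + 8 + 13 + 18 + 11 = 70
M -> N -> K: 29 + 11 = 40
The minimum is 28.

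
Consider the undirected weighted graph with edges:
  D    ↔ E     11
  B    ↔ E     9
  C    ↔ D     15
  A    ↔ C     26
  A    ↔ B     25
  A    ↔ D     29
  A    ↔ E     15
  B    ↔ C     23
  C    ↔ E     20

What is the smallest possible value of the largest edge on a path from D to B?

Comparing a few candidate routes:
D - E - C - B: max(11, 20, 23) = 23
D - C - E - B: max(15, 20, 9) = 20
D - C - B: max(15, 23) = 23
D - E - B: max(11, 9) = 11
Smallest bottleneck: 11.

11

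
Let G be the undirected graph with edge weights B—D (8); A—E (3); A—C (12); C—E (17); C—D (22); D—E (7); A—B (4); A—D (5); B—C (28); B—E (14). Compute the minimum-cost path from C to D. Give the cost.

17

Some routes from C to D:
C → A → D: 12 + 5 = 17
C → A → E → D: 12 + 3 + 7 = 22
C → E → D: 17 + 7 = 24
C → A → B → D: 12 + 4 + 8 = 24
C → D: 22
Shortest: 17.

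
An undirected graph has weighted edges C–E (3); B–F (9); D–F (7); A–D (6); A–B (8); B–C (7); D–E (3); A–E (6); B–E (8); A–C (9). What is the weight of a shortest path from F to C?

Some routes from F to C:
F -> D -> A -> E -> C: 7 + 6 + 6 + 3 = 22
F -> B -> C: 9 + 7 = 16
F -> B -> E -> C: 9 + 8 + 3 = 20
F -> D -> E -> C: 7 + 3 + 3 = 13
Shortest: 13.

13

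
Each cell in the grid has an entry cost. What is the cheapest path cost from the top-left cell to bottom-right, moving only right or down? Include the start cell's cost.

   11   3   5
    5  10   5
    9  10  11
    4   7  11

46

Path r0c0 -> r0c1 -> r0c2 -> r1c2 -> r2c2 -> r3c2: 11 + 3 + 5 + 5 + 11 + 11 = 46.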